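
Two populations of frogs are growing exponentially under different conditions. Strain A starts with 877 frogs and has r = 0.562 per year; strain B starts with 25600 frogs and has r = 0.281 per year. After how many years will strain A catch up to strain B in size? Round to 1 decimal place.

Set 877·e^(0.562t) = 25600·e^(0.281t).
e^((0.562 − 0.281)t) = 25600/877 → e^(0.281·t) = 29.19.
0.281·t = ln(29.19) = 3.3738, so t = 3.3738/0.281 = 12.007.

12.0 years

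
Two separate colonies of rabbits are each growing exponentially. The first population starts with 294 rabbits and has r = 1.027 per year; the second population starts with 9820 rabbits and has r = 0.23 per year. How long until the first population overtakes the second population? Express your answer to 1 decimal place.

4.4 years

Set 294·e^(1.027t) = 9820·e^(0.23t).
e^((1.027 − 0.23)t) = 9820/294 → e^(0.797·t) = 33.401.
0.797·t = ln(33.401) = 3.5086, so t = 3.5086/0.797 = 4.4023.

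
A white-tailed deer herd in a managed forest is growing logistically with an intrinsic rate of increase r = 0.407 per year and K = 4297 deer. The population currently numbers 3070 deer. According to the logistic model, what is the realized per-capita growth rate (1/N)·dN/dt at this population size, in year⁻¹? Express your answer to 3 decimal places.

(1/N)·dN/dt = r(1 − N/K) = 0.407 × (1 − 3070/4297).
= 0.407 × 0.28555 = 0.11622.

0.116 per year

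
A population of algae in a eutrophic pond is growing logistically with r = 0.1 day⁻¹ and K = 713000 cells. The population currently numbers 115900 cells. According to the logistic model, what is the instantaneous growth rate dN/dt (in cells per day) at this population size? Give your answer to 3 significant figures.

dN/dt = rN(1 − N/K) = 0.1 × 115900 × (1 − 115900/713000).
1 − 115900/713000 = 0.83745; dN/dt = 0.1 × 115900 × 0.83745 = 9706.

9710 cells per day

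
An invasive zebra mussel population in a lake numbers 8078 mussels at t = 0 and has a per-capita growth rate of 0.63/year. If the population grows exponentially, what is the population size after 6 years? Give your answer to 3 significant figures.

354000 mussels

N(t) = N₀·e^(rt) = 8078 × e^(0.63×6) = 8078 × e^3.78.
e^3.78 ≈ 43.816, so N ≈ 8078 × 43.816 = 353946.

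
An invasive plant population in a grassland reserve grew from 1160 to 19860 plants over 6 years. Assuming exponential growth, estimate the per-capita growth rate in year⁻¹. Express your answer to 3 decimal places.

0.473 per year

From N(t) = N₀·e^(rt): e^(r·6) = 19860/1160 = 17.121.
r·6 = ln(17.121) = 2.8403, so r = 2.8403/6 = 0.47338.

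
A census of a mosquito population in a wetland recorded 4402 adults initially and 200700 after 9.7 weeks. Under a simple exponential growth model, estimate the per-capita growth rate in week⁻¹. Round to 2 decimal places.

From N(t) = N₀·e^(rt): e^(r·9.7) = 200700/4402 = 45.593.
r·9.7 = ln(45.593) = 3.8198, so r = 3.8198/9.7 = 0.39379.

0.39 per week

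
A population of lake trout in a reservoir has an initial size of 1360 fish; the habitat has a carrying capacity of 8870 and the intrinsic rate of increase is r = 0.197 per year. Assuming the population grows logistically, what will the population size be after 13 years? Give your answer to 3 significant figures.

A = (K − N₀)/N₀ = (8870 − 1360)/1360 = 5.5221.
N(t) = K/(1 + A·e^(−rt)) = 8870/(1 + 5.5221×e^(−0.197×13)).
e^(−2.561) = 0.077227; denominator = 1 + 5.5221×0.077227 = 1.4265.
N = 8870/1.4265 = 6218.21.

6220 fish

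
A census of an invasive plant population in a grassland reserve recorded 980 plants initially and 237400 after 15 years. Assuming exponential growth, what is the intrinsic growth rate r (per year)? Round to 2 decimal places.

0.37 per year

From N(t) = N₀·e^(rt): e^(r·15) = 237400/980 = 242.24.
r·15 = ln(242.24) = 5.4899, so r = 5.4899/15 = 0.366.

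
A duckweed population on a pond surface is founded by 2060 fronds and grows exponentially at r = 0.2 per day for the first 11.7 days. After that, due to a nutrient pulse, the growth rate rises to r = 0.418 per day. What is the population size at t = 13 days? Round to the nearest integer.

Phase 1: N(11.7) = 2060·e^(0.2×11.7) = 2060·e^2.34 = 21385.3.
Phase 2 runs for 13 − 11.7 = 1.3 days at r = 0.418.
N(13) = 21385.3·e^(0.418×1.3) = 21385.3·e^0.5434 = 36822.4.

36822 fronds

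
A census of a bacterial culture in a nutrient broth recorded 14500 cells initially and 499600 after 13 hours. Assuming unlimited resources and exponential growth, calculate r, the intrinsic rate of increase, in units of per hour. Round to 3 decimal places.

From N(t) = N₀·e^(rt): e^(r·13) = 499600/14500 = 34.455.
r·13 = ln(34.455) = 3.5397, so r = 3.5397/13 = 0.27228.

0.272 per hour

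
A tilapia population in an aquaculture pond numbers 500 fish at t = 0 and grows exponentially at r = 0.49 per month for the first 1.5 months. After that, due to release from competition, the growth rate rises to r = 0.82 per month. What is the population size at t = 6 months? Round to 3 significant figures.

Phase 1: N(1.5) = 500·e^(0.49×1.5) = 500·e^0.735 = 1042.74.
Phase 2 runs for 6 − 1.5 = 4.5 months at r = 0.82.
N(6) = 1042.74·e^(0.82×4.5) = 1042.74·e^3.69 = 41756.4.

41800 fish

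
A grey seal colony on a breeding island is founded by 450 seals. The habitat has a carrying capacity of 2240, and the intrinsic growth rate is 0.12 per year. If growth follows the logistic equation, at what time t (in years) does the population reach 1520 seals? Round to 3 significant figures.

A = (K − N₀)/N₀ = (2240 − 450)/450 = 3.9778.
Solve 2240/(1 + 3.9778·e^(−0.12t)) = 1520: 1 + 3.9778·e^(−0.12t) = 1.4737, so e^(−0.12t) = 0.119083.
−0.12·t = ln(0.119083) = -2.1279, so t = 2.1279/0.12 = 17.733.

17.7 years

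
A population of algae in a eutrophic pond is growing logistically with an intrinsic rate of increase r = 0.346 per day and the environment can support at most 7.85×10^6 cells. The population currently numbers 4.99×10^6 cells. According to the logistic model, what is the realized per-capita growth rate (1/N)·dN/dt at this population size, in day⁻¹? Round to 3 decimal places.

(1/N)·dN/dt = r(1 − N/K) = 0.346 × (1 − 4.99×10^6/7.85×10^6).
= 0.346 × 0.36433 = 0.12606.

0.126 per day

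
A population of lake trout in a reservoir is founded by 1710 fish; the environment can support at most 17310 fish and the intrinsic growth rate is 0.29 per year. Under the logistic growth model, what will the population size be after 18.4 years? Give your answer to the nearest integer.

16582 fish

A = (K − N₀)/N₀ = (17310 − 1710)/1710 = 9.1228.
N(t) = K/(1 + A·e^(−rt)) = 17310/(1 + 9.1228×e^(−0.29×18.4)).
e^(−5.336) = 0.0048151; denominator = 1 + 9.1228×0.0048151 = 1.0439.
N = 17310/1.0439 = 16581.6.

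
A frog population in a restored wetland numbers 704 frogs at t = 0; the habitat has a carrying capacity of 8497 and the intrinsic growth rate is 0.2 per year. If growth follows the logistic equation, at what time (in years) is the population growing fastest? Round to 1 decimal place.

12.0 years

Logistic growth is fastest at N = K/2 = 4248.5.
A = (K − N₀)/N₀ = 11.07. Set K/(1 + A·e^(−rt)) = K/2 → A·e^(−rt) = 1.
e^(−0.2t) = 1/11.07 = 0.0903375, so t = ln(11.07)/0.2 = 2.4042/0.2 = 12.021.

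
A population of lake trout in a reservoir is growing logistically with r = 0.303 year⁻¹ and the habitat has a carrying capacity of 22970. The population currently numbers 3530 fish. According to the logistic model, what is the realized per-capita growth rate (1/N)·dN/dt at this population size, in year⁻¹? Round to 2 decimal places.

0.26 per year

(1/N)·dN/dt = r(1 − N/K) = 0.303 × (1 − 3530/22970).
= 0.303 × 0.84632 = 0.25644.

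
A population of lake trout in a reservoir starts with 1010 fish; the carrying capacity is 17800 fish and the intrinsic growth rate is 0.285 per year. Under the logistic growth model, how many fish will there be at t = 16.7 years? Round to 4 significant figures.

15580 fish

A = (K − N₀)/N₀ = (17800 − 1010)/1010 = 16.624.
N(t) = K/(1 + A·e^(−rt)) = 17800/(1 + 16.624×e^(−0.285×16.7)).
e^(−4.759) = 0.0085699; denominator = 1 + 16.624×0.0085699 = 1.1425.
N = 17800/1.1425 = 15580.4.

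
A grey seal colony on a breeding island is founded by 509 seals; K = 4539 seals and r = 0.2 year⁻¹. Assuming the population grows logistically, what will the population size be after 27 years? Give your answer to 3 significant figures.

4380 seals

A = (K − N₀)/N₀ = (4539 − 509)/509 = 7.9175.
N(t) = K/(1 + A·e^(−rt)) = 4539/(1 + 7.9175×e^(−0.2×27)).
e^(−5.4) = 0.0045166; denominator = 1 + 7.9175×0.0045166 = 1.0358.
N = 4539/1.0358 = 4382.29.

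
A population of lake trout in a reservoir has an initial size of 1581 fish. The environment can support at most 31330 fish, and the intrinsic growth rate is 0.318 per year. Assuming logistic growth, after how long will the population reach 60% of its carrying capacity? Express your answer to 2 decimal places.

10.50 years

A = (K − N₀)/N₀ = (31330 − 1581)/1581 = 18.817.
Solve 31330/(1 + 18.817·e^(−0.318t)) = 18798: 1 + 18.817·e^(−0.318t) = 1.6667, so e^(−0.318t) = 0.0354298.
−0.318·t = ln(0.0354298) = -3.3402, so t = 3.3402/0.318 = 10.504.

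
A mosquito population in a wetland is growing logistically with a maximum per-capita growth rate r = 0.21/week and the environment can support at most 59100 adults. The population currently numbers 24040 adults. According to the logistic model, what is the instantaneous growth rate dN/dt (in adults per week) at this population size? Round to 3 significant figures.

2990 adults per week

dN/dt = rN(1 − N/K) = 0.21 × 24040 × (1 − 24040/59100).
1 − 24040/59100 = 0.59323; dN/dt = 0.21 × 24040 × 0.59323 = 2994.9.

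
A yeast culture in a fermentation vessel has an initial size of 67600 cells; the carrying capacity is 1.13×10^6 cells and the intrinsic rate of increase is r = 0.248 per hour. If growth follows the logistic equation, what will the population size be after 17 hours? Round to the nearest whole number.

917260 cells

A = (K − N₀)/N₀ = (1.13×10^6 − 67600)/67600 = 15.716.
N(t) = K/(1 + A·e^(−rt)) = 1.13×10^6/(1 + 15.716×e^(−0.248×17)).
e^(−4.216) = 0.014758; denominator = 1 + 15.716×0.014758 = 1.2319.
N = 1.13×10^6/1.2319 = 917260.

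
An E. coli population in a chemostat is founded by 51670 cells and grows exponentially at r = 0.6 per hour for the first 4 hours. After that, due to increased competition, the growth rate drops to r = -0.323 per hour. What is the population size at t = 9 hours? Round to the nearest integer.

Phase 1: N(4) = 51670·e^(0.6×4) = 51670·e^2.4 = 569568.
Phase 2 runs for 9 − 4 = 5 hours at r = -0.323.
N(9) = 569568·e^(-0.323×5) = 569568·e^-1.615 = 113282.

113282 cells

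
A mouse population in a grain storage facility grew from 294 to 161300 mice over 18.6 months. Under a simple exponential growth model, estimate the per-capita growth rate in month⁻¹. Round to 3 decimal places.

From N(t) = N₀·e^(rt): e^(r·18.6) = 161300/294 = 548.64.
r·18.6 = ln(548.64) = 6.3074, so r = 6.3074/18.6 = 0.33911.

0.339 per month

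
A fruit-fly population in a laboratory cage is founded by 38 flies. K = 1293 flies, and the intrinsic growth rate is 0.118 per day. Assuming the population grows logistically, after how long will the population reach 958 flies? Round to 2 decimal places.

A = (K − N₀)/N₀ = (1293 − 38)/38 = 33.026.
Solve 1293/(1 + 33.026·e^(−0.118t)) = 958: 1 + 33.026·e^(−0.118t) = 1.3497, so e^(−0.118t) = 0.0105881.
−0.118·t = ln(0.0105881) = -4.548, so t = 4.548/0.118 = 38.543.

38.54 days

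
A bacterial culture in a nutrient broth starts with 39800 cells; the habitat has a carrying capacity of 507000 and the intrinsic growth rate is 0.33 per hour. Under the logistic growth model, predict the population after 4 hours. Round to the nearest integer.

122588 cells

A = (K − N₀)/N₀ = (507000 − 39800)/39800 = 11.739.
N(t) = K/(1 + A·e^(−rt)) = 507000/(1 + 11.739×e^(−0.33×4)).
e^(−1.32) = 0.26714; denominator = 1 + 11.739×0.26714 = 4.1358.
N = 507000/4.1358 = 122588.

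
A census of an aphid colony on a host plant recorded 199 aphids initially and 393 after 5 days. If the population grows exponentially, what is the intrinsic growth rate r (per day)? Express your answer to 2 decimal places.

0.14 per day

From N(t) = N₀·e^(rt): e^(r·5) = 393/199 = 1.9749.
r·5 = ln(1.9749) = 0.6805, so r = 0.6805/5 = 0.1361.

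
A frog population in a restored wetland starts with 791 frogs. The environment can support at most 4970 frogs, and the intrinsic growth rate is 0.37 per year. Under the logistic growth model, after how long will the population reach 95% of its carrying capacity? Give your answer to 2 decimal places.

A = (K − N₀)/N₀ = (4970 − 791)/791 = 5.2832.
Solve 4970/(1 + 5.2832·e^(−0.37t)) = 4721.5: 1 + 5.2832·e^(−0.37t) = 1.0526, so e^(−0.37t) = 0.00996209.
−0.37·t = ln(0.00996209) = -4.609, so t = 4.609/0.37 = 12.457.

12.46 years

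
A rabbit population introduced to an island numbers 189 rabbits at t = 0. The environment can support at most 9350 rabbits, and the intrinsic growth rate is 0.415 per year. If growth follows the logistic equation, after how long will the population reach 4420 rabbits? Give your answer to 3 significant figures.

A = (K − N₀)/N₀ = (9350 − 189)/189 = 48.471.
Solve 9350/(1 + 48.471·e^(−0.415t)) = 4420: 1 + 48.471·e^(−0.415t) = 2.1154, so e^(−0.415t) = 0.0230114.
−0.415·t = ln(0.0230114) = -3.7718, so t = 3.7718/0.415 = 9.0886.

9.09 years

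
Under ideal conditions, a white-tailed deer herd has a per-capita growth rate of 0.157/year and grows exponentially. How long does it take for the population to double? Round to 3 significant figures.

4.41 years

Doubling time t_d = ln(2)/r = 0.6931/0.157 = 4.415.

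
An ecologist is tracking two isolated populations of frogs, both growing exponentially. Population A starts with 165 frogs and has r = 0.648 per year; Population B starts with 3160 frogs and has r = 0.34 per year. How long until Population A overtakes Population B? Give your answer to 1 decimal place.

9.6 years

Set 165·e^(0.648t) = 3160·e^(0.34t).
e^((0.648 − 0.34)t) = 3160/165 → e^(0.308·t) = 19.152.
0.308·t = ln(19.152) = 2.9524, so t = 2.9524/0.308 = 9.5857.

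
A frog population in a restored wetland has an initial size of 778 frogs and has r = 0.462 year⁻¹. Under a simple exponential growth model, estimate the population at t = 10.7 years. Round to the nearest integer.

109112 frogs

N(t) = N₀·e^(rt) = 778 × e^(0.462×10.7) = 778 × e^4.943.
e^4.943 ≈ 140.25, so N ≈ 778 × 140.25 = 109112.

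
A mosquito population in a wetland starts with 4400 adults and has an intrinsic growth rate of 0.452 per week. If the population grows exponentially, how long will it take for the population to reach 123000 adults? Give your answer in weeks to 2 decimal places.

7.37 weeks

Set N₀·e^(rt) = 123000: e^(0.452·t) = 123000/4400 = 27.955.
0.452·t = ln(27.955) = 3.3306, so t = 3.3306/0.452 = 7.3685.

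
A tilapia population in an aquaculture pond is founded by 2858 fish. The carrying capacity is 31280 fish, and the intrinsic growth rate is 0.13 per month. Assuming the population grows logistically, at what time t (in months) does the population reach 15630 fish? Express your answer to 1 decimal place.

A = (K − N₀)/N₀ = (31280 − 2858)/2858 = 9.9447.
Solve 31280/(1 + 9.9447·e^(−0.13t)) = 15630: 1 + 9.9447·e^(−0.13t) = 2.0013, so e^(−0.13t) = 0.100685.
−0.13·t = ln(0.100685) = -2.2958, so t = 2.2958/0.13 = 17.66.

17.7 months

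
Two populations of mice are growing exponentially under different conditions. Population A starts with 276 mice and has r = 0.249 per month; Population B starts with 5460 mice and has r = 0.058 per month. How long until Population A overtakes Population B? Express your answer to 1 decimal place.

Set 276·e^(0.249t) = 5460·e^(0.058t).
e^((0.249 − 0.058)t) = 5460/276 → e^(0.191·t) = 19.783.
0.191·t = ln(19.783) = 2.9848, so t = 2.9848/0.191 = 15.627.

15.6 months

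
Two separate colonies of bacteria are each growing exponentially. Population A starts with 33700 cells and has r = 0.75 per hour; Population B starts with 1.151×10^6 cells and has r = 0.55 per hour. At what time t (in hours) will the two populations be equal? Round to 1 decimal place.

17.7 hours

Set 33700·e^(0.75t) = 1.151×10^6·e^(0.55t).
e^((0.75 − 0.55)t) = 1.151×10^6/33700 → e^(0.2·t) = 34.154.
0.2·t = ln(34.154) = 3.5309, so t = 3.5309/0.2 = 17.654.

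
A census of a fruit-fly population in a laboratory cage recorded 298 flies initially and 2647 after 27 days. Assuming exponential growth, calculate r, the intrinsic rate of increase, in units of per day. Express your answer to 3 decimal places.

0.081 per day

From N(t) = N₀·e^(rt): e^(r·27) = 2647/298 = 8.8826.
r·27 = ln(8.8826) = 2.1841, so r = 2.1841/27 = 0.080892.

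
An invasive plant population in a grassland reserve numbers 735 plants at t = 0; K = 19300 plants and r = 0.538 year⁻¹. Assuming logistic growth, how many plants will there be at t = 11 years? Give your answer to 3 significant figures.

A = (K − N₀)/N₀ = (19300 − 735)/735 = 25.259.
N(t) = K/(1 + A·e^(−rt)) = 19300/(1 + 25.259×e^(−0.538×11)).
e^(−5.918) = 0.0026906; denominator = 1 + 25.259×0.0026906 = 1.068.
N = 19300/1.068 = 18071.8.

18100 plants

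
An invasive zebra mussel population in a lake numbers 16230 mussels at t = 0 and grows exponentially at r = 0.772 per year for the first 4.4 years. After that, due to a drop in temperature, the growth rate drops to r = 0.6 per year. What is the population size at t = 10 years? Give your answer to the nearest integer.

13955952 mussels

Phase 1: N(4.4) = 16230·e^(0.772×4.4) = 16230·e^3.397 = 484764.
Phase 2 runs for 10 − 4.4 = 5.6 years at r = 0.6.
N(10) = 484764·e^(0.6×5.6) = 484764·e^3.36 = 1.395595×10^7.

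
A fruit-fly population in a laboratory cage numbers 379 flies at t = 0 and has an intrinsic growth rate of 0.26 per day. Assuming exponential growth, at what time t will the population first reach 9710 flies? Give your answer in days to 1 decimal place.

Set N₀·e^(rt) = 9710: e^(0.26·t) = 9710/379 = 25.62.
0.26·t = ln(25.62) = 3.2434, so t = 3.2434/0.26 = 12.475.

12.5 days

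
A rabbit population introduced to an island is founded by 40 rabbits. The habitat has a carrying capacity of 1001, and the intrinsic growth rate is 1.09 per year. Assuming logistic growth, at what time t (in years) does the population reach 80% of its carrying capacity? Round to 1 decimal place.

A = (K − N₀)/N₀ = (1001 − 40)/40 = 24.025.
Solve 1001/(1 + 24.025·e^(−1.09t)) = 800.8: 1 + 24.025·e^(−1.09t) = 1.25, so e^(−1.09t) = 0.0104058.
−1.09·t = ln(0.0104058) = -4.5654, so t = 4.5654/1.09 = 4.1884.

4.2 years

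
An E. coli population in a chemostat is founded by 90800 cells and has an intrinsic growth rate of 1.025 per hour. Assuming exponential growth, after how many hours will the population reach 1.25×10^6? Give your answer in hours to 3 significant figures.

Set N₀·e^(rt) = 1.25×10^6: e^(1.025·t) = 1.25×10^6/90800 = 13.767.
1.025·t = ln(13.767) = 2.6222, so t = 2.6222/1.025 = 2.5583.

2.56 hours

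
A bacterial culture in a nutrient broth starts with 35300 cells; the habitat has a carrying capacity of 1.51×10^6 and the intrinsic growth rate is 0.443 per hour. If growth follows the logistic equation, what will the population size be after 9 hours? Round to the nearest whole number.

A = (K − N₀)/N₀ = (1.51×10^6 − 35300)/35300 = 41.776.
N(t) = K/(1 + A·e^(−rt)) = 1.51×10^6/(1 + 41.776×e^(−0.443×9)).
e^(−3.987) = 0.018555; denominator = 1 + 41.776×0.018555 = 1.7752.
N = 1.51×10^6/1.7752 = 850623.

850623 cells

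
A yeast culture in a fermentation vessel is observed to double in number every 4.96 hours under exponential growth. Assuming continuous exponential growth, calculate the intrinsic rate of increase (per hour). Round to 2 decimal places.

0.14 per hour

r = ln(2)/t_d = 0.6931/4.96 = 0.13975.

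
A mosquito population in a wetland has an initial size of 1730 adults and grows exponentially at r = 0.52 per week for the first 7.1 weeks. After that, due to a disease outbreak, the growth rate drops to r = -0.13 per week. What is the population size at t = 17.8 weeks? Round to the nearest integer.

Phase 1: N(7.1) = 1730·e^(0.52×7.1) = 1730·e^3.692 = 69416.3.
Phase 2 runs for 17.8 − 7.1 = 10.7 weeks at r = -0.13.
N(17.8) = 69416.3·e^(-0.13×10.7) = 69416.3·e^-1.391 = 17272.6.

17273 adults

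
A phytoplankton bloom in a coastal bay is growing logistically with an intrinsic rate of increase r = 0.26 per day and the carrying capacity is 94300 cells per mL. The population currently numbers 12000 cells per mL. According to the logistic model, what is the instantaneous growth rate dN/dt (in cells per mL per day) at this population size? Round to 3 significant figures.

dN/dt = rN(1 − N/K) = 0.26 × 12000 × (1 − 12000/94300).
1 − 12000/94300 = 0.87275; dN/dt = 0.26 × 12000 × 0.87275 = 2723.

2720 cells per mL per day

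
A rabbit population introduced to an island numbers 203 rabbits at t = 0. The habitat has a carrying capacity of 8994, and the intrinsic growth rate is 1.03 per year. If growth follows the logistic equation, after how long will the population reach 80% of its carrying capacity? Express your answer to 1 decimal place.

A = (K − N₀)/N₀ = (8994 − 203)/203 = 43.305.
Solve 8994/(1 + 43.305·e^(−1.03t)) = 7195.2: 1 + 43.305·e^(−1.03t) = 1.25, so e^(−1.03t) = 0.00577295.
−1.03·t = ln(0.00577295) = -5.1546, so t = 5.1546/1.03 = 5.0044.

5.0 years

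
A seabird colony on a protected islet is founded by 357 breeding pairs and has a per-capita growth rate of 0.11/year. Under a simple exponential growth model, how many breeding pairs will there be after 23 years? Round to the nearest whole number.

4482 breeding pairs

N(t) = N₀·e^(rt) = 357 × e^(0.11×23) = 357 × e^2.53.
e^2.53 ≈ 12.554, so N ≈ 357 × 12.554 = 4481.6.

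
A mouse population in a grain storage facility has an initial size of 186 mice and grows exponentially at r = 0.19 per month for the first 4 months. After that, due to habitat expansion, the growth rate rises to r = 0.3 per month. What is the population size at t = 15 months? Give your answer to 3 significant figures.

10800 mice

Phase 1: N(4) = 186·e^(0.19×4) = 186·e^0.76 = 397.719.
Phase 2 runs for 15 − 4 = 11 months at r = 0.3.
N(15) = 397.719·e^(0.3×11) = 397.719·e^3.3 = 10783.2.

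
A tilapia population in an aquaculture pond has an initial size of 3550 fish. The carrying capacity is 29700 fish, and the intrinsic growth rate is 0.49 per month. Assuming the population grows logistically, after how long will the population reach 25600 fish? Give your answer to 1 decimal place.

A = (K − N₀)/N₀ = (29700 − 3550)/3550 = 7.3662.
Solve 29700/(1 + 7.3662·e^(−0.49t)) = 25600: 1 + 7.3662·e^(−0.49t) = 1.1602, so e^(−0.49t) = 0.0217421.
−0.49·t = ln(0.0217421) = -3.8285, so t = 3.8285/0.49 = 7.8133.

7.8 months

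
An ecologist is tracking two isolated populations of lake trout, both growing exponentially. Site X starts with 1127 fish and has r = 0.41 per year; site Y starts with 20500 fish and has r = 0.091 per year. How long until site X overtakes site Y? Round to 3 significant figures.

Set 1127·e^(0.41t) = 20500·e^(0.091t).
e^((0.41 − 0.091)t) = 20500/1127 → e^(0.319·t) = 18.19.
0.319·t = ln(18.19) = 2.9009, so t = 2.9009/0.319 = 9.0936.

9.09 years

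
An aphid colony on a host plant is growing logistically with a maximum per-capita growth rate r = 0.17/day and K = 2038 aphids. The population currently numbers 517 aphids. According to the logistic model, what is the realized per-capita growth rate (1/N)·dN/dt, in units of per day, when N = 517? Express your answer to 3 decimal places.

0.127 per day

(1/N)·dN/dt = r(1 − N/K) = 0.17 × (1 − 517/2038).
= 0.17 × 0.74632 = 0.12687.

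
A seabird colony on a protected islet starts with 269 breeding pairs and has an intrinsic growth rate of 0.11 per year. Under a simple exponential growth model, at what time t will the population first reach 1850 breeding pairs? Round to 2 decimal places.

Set N₀·e^(rt) = 1850: e^(0.11·t) = 1850/269 = 6.8773.
0.11·t = ln(6.8773) = 1.9282, so t = 1.9282/0.11 = 17.529.

17.53 years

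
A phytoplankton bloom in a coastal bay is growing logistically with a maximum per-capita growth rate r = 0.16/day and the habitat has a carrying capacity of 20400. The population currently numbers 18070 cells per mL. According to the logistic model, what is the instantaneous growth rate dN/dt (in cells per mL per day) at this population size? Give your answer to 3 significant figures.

330 cells per mL per day

dN/dt = rN(1 − N/K) = 0.16 × 18070 × (1 − 18070/20400).
1 − 18070/20400 = 0.11422; dN/dt = 0.16 × 18070 × 0.11422 = 330.22.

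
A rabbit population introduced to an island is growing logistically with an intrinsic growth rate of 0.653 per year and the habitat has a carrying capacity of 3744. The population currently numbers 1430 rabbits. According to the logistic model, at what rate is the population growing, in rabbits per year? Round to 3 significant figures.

577 rabbits per year

dN/dt = rN(1 − N/K) = 0.653 × 1430 × (1 − 1430/3744).
1 − 1430/3744 = 0.61806; dN/dt = 0.653 × 1430 × 0.61806 = 577.13.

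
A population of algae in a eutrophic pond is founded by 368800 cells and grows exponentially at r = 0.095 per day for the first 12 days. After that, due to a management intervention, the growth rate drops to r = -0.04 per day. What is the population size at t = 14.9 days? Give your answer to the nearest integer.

1026853 cells

Phase 1: N(12) = 368800·e^(0.095×12) = 368800·e^1.14 = 1.153152×10^6.
Phase 2 runs for 14.9 − 12 = 2.9 days at r = -0.04.
N(14.9) = 1.153152×10^6·e^(-0.04×2.9) = 1.153152×10^6·e^-0.116 = 1.026853×10^6.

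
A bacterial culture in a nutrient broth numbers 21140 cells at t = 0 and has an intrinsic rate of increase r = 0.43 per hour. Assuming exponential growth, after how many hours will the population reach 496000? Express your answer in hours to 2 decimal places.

7.34 hours

Set N₀·e^(rt) = 496000: e^(0.43·t) = 496000/21140 = 23.463.
0.43·t = ln(23.463) = 3.1554, so t = 3.1554/0.43 = 7.3382.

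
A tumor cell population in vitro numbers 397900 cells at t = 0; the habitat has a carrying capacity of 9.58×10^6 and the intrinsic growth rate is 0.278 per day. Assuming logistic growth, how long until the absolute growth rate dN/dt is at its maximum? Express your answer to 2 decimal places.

11.29 days

Logistic growth is fastest at N = K/2 = 4.79×10^6.
A = (K − N₀)/N₀ = 23.076. Set K/(1 + A·e^(−rt)) = K/2 → A·e^(−rt) = 1.
e^(−0.278t) = 1/23.076 = 0.0433343, so t = ln(23.076)/0.278 = 3.1388/0.278 = 11.291.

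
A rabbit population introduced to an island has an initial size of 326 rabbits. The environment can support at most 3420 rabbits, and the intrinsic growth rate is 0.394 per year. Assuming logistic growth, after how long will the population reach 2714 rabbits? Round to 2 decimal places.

9.13 years

A = (K − N₀)/N₀ = (3420 − 326)/326 = 9.4908.
Solve 3420/(1 + 9.4908·e^(−0.394t)) = 2714: 1 + 9.4908·e^(−0.394t) = 1.2601, so e^(−0.394t) = 0.0274089.
−0.394·t = ln(0.0274089) = -3.5969, so t = 3.5969/0.394 = 9.1292.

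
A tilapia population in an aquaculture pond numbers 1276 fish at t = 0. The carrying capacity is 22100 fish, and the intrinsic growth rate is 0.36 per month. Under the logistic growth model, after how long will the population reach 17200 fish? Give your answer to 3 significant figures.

A = (K − N₀)/N₀ = (22100 − 1276)/1276 = 16.32.
Solve 22100/(1 + 16.32·e^(−0.36t)) = 17200: 1 + 16.32·e^(−0.36t) = 1.2849, so e^(−0.36t) = 0.0174564.
−0.36·t = ln(0.0174564) = -4.0481, so t = 4.0481/0.36 = 11.245.

11.2 months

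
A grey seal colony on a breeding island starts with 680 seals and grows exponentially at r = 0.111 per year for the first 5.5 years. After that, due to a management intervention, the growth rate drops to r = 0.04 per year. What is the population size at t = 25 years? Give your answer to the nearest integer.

Phase 1: N(5.5) = 680·e^(0.111×5.5) = 680·e^0.6105 = 1252.12.
Phase 2 runs for 25 − 5.5 = 19.5 years at r = 0.04.
N(25) = 1252.12·e^(0.04×19.5) = 1252.12·e^0.78 = 2731.46.

2731 seals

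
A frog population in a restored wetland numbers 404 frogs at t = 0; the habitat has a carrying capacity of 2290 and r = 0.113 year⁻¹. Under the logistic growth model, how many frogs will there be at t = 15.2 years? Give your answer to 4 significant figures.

1246 frogs

A = (K − N₀)/N₀ = (2290 − 404)/404 = 4.6683.
N(t) = K/(1 + A·e^(−rt)) = 2290/(1 + 4.6683×e^(−0.113×15.2)).
e^(−1.718) = 0.1795; denominator = 1 + 4.6683×0.1795 = 1.8379.
N = 2290/1.8379 = 1245.96.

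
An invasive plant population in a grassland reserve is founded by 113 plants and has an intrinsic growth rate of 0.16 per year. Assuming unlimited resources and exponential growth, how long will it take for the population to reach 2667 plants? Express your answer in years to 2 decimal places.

19.76 years

Set N₀·e^(rt) = 2667: e^(0.16·t) = 2667/113 = 23.602.
0.16·t = ln(23.602) = 3.1613, so t = 3.1613/0.16 = 19.758.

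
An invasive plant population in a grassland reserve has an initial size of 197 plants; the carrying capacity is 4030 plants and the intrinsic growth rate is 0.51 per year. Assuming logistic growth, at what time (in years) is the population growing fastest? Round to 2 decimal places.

Logistic growth is fastest at N = K/2 = 2015.
A = (K − N₀)/N₀ = 19.457. Set K/(1 + A·e^(−rt)) = K/2 → A·e^(−rt) = 1.
e^(−0.51t) = 1/19.457 = 0.0513958, so t = ln(19.457)/0.51 = 2.9682/0.51 = 5.82.

5.82 years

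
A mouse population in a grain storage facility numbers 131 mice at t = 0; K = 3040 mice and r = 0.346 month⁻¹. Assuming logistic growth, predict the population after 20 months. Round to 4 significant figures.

2975 mice

A = (K − N₀)/N₀ = (3040 − 131)/131 = 22.206.
N(t) = K/(1 + A·e^(−rt)) = 3040/(1 + 22.206×e^(−0.346×20)).
e^(−6.92) = 0.00098783; denominator = 1 + 22.206×0.00098783 = 1.0219.
N = 3040/1.0219 = 2974.75.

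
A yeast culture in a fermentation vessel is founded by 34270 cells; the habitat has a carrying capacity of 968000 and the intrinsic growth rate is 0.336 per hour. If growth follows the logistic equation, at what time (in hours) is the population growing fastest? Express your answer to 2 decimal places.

9.84 hours

Logistic growth is fastest at N = K/2 = 484000.
A = (K − N₀)/N₀ = 27.246. Set K/(1 + A·e^(−rt)) = K/2 → A·e^(−rt) = 1.
e^(−0.336t) = 1/27.246 = 0.0367023, so t = ln(27.246)/0.336 = 3.3049/0.336 = 9.8361.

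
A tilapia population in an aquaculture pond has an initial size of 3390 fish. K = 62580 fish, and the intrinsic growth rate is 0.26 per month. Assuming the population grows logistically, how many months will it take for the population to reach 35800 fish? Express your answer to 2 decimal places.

A = (K − N₀)/N₀ = (62580 − 3390)/3390 = 17.46.
Solve 62580/(1 + 17.46·e^(−0.26t)) = 35800: 1 + 17.46·e^(−0.26t) = 1.748, so e^(−0.26t) = 0.0428429.
−0.26·t = ln(0.0428429) = -3.1502, so t = 3.1502/0.26 = 12.116.

12.12 months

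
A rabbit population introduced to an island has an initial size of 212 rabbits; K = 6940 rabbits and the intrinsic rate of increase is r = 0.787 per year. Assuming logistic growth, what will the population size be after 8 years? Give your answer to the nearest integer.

A = (K − N₀)/N₀ = (6940 − 212)/212 = 31.736.
N(t) = K/(1 + A·e^(−rt)) = 6940/(1 + 31.736×e^(−0.787×8)).
e^(−6.296) = 0.0018437; denominator = 1 + 31.736×0.0018437 = 1.0585.
N = 6940/1.0585 = 6556.38.

6556 rabbits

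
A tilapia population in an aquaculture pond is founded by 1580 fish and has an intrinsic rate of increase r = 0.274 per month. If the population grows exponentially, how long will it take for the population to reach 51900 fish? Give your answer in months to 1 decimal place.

12.7 months

Set N₀·e^(rt) = 51900: e^(0.274·t) = 51900/1580 = 32.848.
0.274·t = ln(32.848) = 3.4919, so t = 3.4919/0.274 = 12.744.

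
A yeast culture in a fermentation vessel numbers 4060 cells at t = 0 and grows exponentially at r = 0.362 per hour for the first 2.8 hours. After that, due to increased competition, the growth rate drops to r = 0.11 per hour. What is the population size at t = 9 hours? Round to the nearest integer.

Phase 1: N(2.8) = 4060·e^(0.362×2.8) = 4060·e^1.014 = 11187.3.
Phase 2 runs for 9 − 2.8 = 6.2 hours at r = 0.11.
N(9) = 11187.3·e^(0.11×6.2) = 11187.3·e^0.682 = 22126.7.

22127 cells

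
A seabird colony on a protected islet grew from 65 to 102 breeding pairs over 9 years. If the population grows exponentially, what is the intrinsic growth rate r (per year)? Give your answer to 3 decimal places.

0.050 per year

From N(t) = N₀·e^(rt): e^(r·9) = 102/65 = 1.5692.
r·9 = ln(1.5692) = 0.45059, so r = 0.45059/9 = 0.050065.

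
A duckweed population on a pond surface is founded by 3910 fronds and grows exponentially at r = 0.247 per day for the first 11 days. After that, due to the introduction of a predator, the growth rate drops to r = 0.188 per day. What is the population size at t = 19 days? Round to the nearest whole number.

266277 fronds

Phase 1: N(11) = 3910·e^(0.247×11) = 3910·e^2.717 = 59177.3.
Phase 2 runs for 19 − 11 = 8 days at r = 0.188.
N(19) = 59177.3·e^(0.188×8) = 59177.3·e^1.504 = 266277.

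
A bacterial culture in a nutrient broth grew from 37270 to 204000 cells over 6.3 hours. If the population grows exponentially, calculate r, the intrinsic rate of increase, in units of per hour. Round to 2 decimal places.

0.27 per hour

From N(t) = N₀·e^(rt): e^(r·6.3) = 204000/37270 = 5.4736.
r·6.3 = ln(5.4736) = 1.6999, so r = 1.6999/6.3 = 0.26983.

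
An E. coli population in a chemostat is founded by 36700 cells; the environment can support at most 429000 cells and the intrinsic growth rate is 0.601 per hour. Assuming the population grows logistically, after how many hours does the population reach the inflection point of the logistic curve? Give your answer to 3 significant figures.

Logistic growth is fastest at N = K/2 = 214500.
A = (K − N₀)/N₀ = 10.689. Set K/(1 + A·e^(−rt)) = K/2 → A·e^(−rt) = 1.
e^(−0.601t) = 1/10.689 = 0.0935509, so t = ln(10.689)/0.601 = 2.3693/0.601 = 3.9422.

3.94 hours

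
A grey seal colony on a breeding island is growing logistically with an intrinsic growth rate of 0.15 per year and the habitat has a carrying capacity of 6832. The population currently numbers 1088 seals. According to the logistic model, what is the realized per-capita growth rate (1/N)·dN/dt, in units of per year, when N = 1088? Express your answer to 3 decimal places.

0.126 per year

(1/N)·dN/dt = r(1 − N/K) = 0.15 × (1 − 1088/6832).
= 0.15 × 0.84075 = 0.12611.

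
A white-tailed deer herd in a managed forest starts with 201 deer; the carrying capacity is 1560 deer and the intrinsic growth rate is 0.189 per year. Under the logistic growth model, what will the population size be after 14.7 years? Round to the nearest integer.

1098 deer

A = (K − N₀)/N₀ = (1560 − 201)/201 = 6.7612.
N(t) = K/(1 + A·e^(−rt)) = 1560/(1 + 6.7612×e^(−0.189×14.7)).
e^(−2.778) = 0.062144; denominator = 1 + 6.7612×0.062144 = 1.4202.
N = 1560/1.4202 = 1098.46.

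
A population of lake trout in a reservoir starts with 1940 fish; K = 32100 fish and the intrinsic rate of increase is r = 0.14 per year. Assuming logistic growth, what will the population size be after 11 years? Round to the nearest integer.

A = (K − N₀)/N₀ = (32100 − 1940)/1940 = 15.546.
N(t) = K/(1 + A·e^(−rt)) = 32100/(1 + 15.546×e^(−0.14×11)).
e^(−1.54) = 0.21438; denominator = 1 + 15.546×0.21438 = 4.3329.
N = 32100/4.3329 = 7408.51.

7409 fish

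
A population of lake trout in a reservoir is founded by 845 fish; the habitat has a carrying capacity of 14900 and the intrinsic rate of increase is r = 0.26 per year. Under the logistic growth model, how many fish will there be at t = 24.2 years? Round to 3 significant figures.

A = (K − N₀)/N₀ = (14900 − 845)/845 = 16.633.
N(t) = K/(1 + A·e^(−rt)) = 14900/(1 + 16.633×e^(−0.26×24.2)).
e^(−6.292) = 0.0018511; denominator = 1 + 16.633×0.0018511 = 1.0308.
N = 14900/1.0308 = 14454.9.

14500 fish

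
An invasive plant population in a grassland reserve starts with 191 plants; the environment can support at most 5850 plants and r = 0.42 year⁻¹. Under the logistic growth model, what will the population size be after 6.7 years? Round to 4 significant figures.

2107 plants

A = (K − N₀)/N₀ = (5850 − 191)/191 = 29.628.
N(t) = K/(1 + A·e^(−rt)) = 5850/(1 + 29.628×e^(−0.42×6.7)).
e^(−2.814) = 0.059965; denominator = 1 + 29.628×0.059965 = 2.7766.
N = 5850/2.7766 = 2106.86.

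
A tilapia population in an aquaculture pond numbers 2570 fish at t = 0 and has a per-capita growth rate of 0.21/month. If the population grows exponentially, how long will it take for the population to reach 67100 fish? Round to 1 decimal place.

Set N₀·e^(rt) = 67100: e^(0.21·t) = 67100/2570 = 26.109.
0.21·t = ln(26.109) = 3.2623, so t = 3.2623/0.21 = 15.535.

15.5 months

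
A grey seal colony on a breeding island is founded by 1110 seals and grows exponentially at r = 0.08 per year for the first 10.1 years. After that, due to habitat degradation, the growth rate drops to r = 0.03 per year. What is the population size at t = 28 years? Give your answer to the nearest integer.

4260 seals

Phase 1: N(10.1) = 1110·e^(0.08×10.1) = 1110·e^0.808 = 2490.19.
Phase 2 runs for 28 − 10.1 = 17.9 years at r = 0.03.
N(28) = 2490.19·e^(0.03×17.9) = 2490.19·e^0.537 = 4260.39.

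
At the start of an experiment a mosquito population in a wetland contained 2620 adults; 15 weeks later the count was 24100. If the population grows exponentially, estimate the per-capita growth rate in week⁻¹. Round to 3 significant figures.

From N(t) = N₀·e^(rt): e^(r·15) = 24100/2620 = 9.1985.
r·15 = ln(9.1985) = 2.219, so r = 2.219/15 = 0.14794.

0.148 per week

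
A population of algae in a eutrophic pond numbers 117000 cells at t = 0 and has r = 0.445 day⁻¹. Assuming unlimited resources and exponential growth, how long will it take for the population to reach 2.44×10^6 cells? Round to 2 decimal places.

Set N₀·e^(rt) = 2.44×10^6: e^(0.445·t) = 2.44×10^6/117000 = 20.855.
0.445·t = ln(20.855) = 3.0376, so t = 3.0376/0.445 = 6.826.

6.83 days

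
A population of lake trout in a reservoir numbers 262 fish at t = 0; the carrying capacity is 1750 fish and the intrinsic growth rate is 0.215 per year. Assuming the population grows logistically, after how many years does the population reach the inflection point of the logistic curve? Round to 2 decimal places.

8.08 years

Logistic growth is fastest at N = K/2 = 875.
A = (K − N₀)/N₀ = 5.6794. Set K/(1 + A·e^(−rt)) = K/2 → A·e^(−rt) = 1.
e^(−0.215t) = 1/5.6794 = 0.176075, so t = ln(5.6794)/0.215 = 1.7368/0.215 = 8.0783.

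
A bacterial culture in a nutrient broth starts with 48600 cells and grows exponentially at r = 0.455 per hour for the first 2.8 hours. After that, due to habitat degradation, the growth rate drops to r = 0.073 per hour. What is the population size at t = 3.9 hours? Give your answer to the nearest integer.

188279 cells

Phase 1: N(2.8) = 48600·e^(0.455×2.8) = 48600·e^1.274 = 173751.
Phase 2 runs for 3.9 − 2.8 = 1.1 hours at r = 0.073.
N(3.9) = 173751·e^(0.073×1.1) = 173751·e^0.0803 = 188279.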